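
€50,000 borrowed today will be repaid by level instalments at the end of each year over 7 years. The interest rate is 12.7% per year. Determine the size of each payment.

Level ordinary annuity; solve PV = PMT × [(1 − (1+r)^−n)/r] for PMT.
Periodic rate r = 0.127 per year.
With n = 7: PMT = 50,000 / ([(1 − (1+r)^−n)/r]) = €11,200.17

€11,200.17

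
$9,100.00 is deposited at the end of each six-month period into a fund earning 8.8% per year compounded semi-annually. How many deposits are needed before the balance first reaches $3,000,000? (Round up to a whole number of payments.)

64 payments

Periodic rate r = 0.088/2 per half-year; n is counted in half-years.
Ordinary annuity FV: 3,000,000 = 9,100 × [((1+r)^n − 1)/r].
(1+r)^n = 1 + 3,000,000 × r / 9,100, so n = ln(1 + 3,000,000·r/9,100) / ln(1+r) = 63.66.
Round up to a whole number of payments: n = 64.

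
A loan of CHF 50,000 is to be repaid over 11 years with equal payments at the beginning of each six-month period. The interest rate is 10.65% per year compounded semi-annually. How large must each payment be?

CHF 3,714.10

Level annuity due; solve PV = PMT × [(1 − (1+r)^−n)/r] × (1+r) for PMT.
Periodic rate r = 0.1065/2 per half-year; n is counted in half-years.
With n = 22: PMT = 50,000 / ([(1 − (1+r)^−n)/r] × (1+r)) = CHF 3,714.10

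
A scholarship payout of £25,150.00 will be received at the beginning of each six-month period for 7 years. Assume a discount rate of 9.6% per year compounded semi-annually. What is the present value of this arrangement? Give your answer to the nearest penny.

£264,268.92

This is an annuity due: 14 payments of £25,150.00 at the beginning of each six-month period.
Periodic rate r = 0.096/2 per half-year; n is counted in half-years.
PV = PMT × [(1 − (1+r)^−n)/r] × (1+r) = 25,150 × [1 − (1+r)^−14] / r × (1+r) = £264,268.92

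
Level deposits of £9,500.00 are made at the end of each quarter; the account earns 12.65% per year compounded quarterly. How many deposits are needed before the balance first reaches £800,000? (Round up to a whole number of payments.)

Periodic rate r = 0.1265/4 per quarter; n is counted in quarters.
Ordinary annuity FV: 800,000 = 9,500 × [((1+r)^n − 1)/r].
(1+r)^n = 1 + 800,000 × r / 9,500, so n = ln(1 + 800,000·r/9,500) / ln(1+r) = 41.70.
Round up to a whole number of payments: n = 42.

42 payments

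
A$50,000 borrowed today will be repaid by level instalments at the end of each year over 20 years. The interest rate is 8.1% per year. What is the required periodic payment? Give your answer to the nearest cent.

A$5,130.57

Level ordinary annuity; solve PV = PMT × [(1 − (1+r)^−n)/r] for PMT.
Periodic rate r = 0.081 per year.
With n = 20: PMT = 50,000 / ([(1 − (1+r)^−n)/r]) = A$5,130.57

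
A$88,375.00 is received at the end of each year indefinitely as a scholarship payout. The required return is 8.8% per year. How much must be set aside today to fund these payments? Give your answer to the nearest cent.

A$1,004,261.36

Periodic rate r = 0.088 per year.
Level perpetuity: PV = PMT / r = 88,375 / (0.088) = A$1,004,261.36.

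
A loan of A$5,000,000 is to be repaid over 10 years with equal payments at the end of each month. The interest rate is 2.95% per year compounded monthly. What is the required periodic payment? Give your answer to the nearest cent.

Level ordinary annuity; solve PV = PMT × [(1 − (1+r)^−n)/r] for PMT.
Periodic rate r = 0.0295/12 per month; n is counted in months.
With n = 120: PMT = 5,000,000 / ([(1 − (1+r)^−n)/r]) = A$48,165.06

A$48,165.06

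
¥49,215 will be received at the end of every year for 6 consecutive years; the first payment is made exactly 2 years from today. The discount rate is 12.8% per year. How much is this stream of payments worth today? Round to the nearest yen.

¥175,390

Ordinary annuity of 6 payments, first payment at period 2.
Periodic rate r = 0.128 per year.
The ordinary-annuity PV formula values the stream one period before the first payment (period 1); discount that back 1 periods:
PV₀ = 49,215 × [1 − (1+r)^−6] / r × (1+r)^−1 = ¥175,390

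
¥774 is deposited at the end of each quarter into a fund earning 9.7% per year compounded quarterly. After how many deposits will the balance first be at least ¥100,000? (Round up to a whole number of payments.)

Periodic rate r = 0.097/4 per quarter; n is counted in quarters.
Ordinary annuity FV: 100,000 = 774 × [((1+r)^n − 1)/r].
(1+r)^n = 1 + 100,000 × r / 774, so n = ln(1 + 100,000·r/774) / ln(1+r) = 59.22.
Round up to a whole number of payments: n = 60.

60 payments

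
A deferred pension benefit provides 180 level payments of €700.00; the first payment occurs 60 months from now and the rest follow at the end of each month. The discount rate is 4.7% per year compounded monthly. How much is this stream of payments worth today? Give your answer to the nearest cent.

Ordinary annuity of 180 payments, first payment at period 60.
Periodic rate r = 0.047/12 per month; n is counted in months.
The ordinary-annuity PV formula values the stream one period before the first payment (period 59); discount that back 59 periods:
PV₀ = 700 × [1 − (1+r)^−180] / r × (1+r)^−59 = €71,695.46

€71,695.46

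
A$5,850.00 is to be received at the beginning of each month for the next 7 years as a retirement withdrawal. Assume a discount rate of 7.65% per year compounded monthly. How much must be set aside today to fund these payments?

This is an annuity due: 84 payments of A$5,850.00 at the beginning of each month.
Periodic rate r = 0.0765/12 per month; n is counted in months.
PV = PMT × [(1 − (1+r)^−n)/r] × (1+r) = 5,850 × [1 − (1+r)^−84] / r × (1+r) = A$381,983.94

A$381,983.94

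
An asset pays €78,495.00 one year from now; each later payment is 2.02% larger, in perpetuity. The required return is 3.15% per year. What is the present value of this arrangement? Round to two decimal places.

Periodic rate r = 0.0315 per year.
Growing perpetuity (Gordon): PV = PMT₁ / (r − g) = 78,495 / (r − 0.0202) = €6,946,460.18.

€6,946,460.18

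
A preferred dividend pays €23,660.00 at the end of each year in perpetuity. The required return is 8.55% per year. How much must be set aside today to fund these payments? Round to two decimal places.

€276,725.15

Periodic rate r = 0.0855 per year.
Level perpetuity: PV = PMT / r = 23,660 / (0.0855) = €276,725.15.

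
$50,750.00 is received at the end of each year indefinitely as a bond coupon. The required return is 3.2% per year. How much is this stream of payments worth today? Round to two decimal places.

$1,585,937.50

Periodic rate r = 0.032 per year.
Level perpetuity: PV = PMT / r = 50,750 / (0.032) = $1,585,937.50.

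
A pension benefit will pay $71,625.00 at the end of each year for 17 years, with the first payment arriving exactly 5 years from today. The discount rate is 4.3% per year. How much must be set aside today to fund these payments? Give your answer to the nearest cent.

$719,475.13

Ordinary annuity of 17 payments, first payment at period 5.
Periodic rate r = 0.043 per year.
The ordinary-annuity PV formula values the stream one period before the first payment (period 4); discount that back 4 periods:
PV₀ = 71,625 × [1 − (1+r)^−17] / r × (1+r)^−4 = $719,475.13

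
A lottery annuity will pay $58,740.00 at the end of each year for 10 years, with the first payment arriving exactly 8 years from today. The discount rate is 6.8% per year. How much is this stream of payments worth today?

Ordinary annuity of 10 payments, first payment at period 8.
Periodic rate r = 0.068 per year.
The ordinary-annuity PV formula values the stream one period before the first payment (period 7); discount that back 7 periods:
PV₀ = 58,740 × [1 − (1+r)^−10] / r × (1+r)^−7 = $262,735.49

$262,735.49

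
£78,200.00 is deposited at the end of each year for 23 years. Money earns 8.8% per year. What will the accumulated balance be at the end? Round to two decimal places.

£5,294,213.12

This is an ordinary annuity: 23 deposits of £78,200.00 at the end of each year.
Periodic rate r = 0.088 per year.
FV = PMT × [((1+r)^n − 1)/r] = 78,200 × [(1+r)^23 − 1] / r = £5,294,213.12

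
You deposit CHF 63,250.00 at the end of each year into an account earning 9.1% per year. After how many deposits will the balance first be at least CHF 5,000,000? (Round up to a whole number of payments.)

25 payments

Periodic rate r = 0.091 per year.
Ordinary annuity FV: 5,000,000 = 63,250 × [((1+r)^n − 1)/r].
(1+r)^n = 1 + 5,000,000 × r / 63,250, so n = ln(1 + 5,000,000·r/63,250) / ln(1+r) = 24.15.
Round up to a whole number of payments: n = 25.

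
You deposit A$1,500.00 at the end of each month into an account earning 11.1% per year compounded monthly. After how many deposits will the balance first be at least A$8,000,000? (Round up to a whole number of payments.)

Periodic rate r = 0.111/12 per month; n is counted in months.
Ordinary annuity FV: 8,000,000 = 1,500 × [((1+r)^n − 1)/r].
(1+r)^n = 1 + 8,000,000 × r / 1,500, so n = ln(1 + 8,000,000·r/1,500) / ln(1+r) = 425.60.
Round up to a whole number of payments: n = 426.

426 payments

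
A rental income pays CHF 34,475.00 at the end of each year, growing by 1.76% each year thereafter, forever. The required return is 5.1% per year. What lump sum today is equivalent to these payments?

CHF 1,032,185.63

Periodic rate r = 0.051 per year.
Growing perpetuity (Gordon): PV = PMT₁ / (r − g) = 34,475 / (r − 0.0176) = CHF 1,032,185.63.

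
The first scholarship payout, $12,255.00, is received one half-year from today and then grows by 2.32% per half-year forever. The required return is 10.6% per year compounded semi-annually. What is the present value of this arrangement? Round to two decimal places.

$411,241.61

Periodic rate r = 0.106/2 per half-year.
Growing perpetuity (Gordon): PV = PMT₁ / (r − g) = 12,255 / (r − 0.0232) = $411,241.61.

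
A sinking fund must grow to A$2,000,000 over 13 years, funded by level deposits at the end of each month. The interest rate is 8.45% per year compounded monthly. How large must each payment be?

Level ordinary annuity; solve FV = PMT × [((1+r)^n − 1)/r] for PMT.
Periodic rate r = 0.0845/12 per month; n is counted in months.
With n = 156: PMT = 2,000,000 / ([((1+r)^n − 1)/r]) = A$7,083.68

A$7,083.68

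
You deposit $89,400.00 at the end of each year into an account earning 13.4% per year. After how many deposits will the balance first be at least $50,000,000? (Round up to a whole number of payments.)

35 payments

Periodic rate r = 0.134 per year.
Ordinary annuity FV: 50,000,000 = 89,400 × [((1+r)^n − 1)/r].
(1+r)^n = 1 + 50,000,000 × r / 89,400, so n = ln(1 + 50,000,000·r/89,400) / ln(1+r) = 34.43.
Round up to a whole number of payments: n = 35.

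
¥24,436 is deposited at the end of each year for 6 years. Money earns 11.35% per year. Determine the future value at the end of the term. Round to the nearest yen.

This is an ordinary annuity: 6 deposits of ¥24,436 at the end of each year.
Periodic rate r = 0.1135 per year.
FV = PMT × [((1+r)^n − 1)/r] = 24,436 × [(1+r)^6 − 1] / r = ¥195,075

¥195,075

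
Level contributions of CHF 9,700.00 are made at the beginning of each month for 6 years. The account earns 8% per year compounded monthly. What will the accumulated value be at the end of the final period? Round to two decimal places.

This is an annuity due: 72 deposits of CHF 9,700.00 at the beginning of each month.
Periodic rate r = 0.08/12 per month; n is counted in months.
FV = PMT × [((1+r)^n − 1)/r] × (1+r) = 9,700 × [(1+r)^72 − 1] / r × (1+r) = CHF 898,596.62

CHF 898,596.62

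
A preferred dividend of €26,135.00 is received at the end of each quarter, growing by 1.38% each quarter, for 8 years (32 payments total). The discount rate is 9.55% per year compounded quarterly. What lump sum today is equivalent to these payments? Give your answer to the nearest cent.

Periodic rate r = 0.0955/4 per quarter; n is counted in quarters.
Growing ordinary annuity: PV = PMT₁ × [1 − ((1+g)/(1+r))^n] / (r − g) = 26,135 × [1 − ((1+0.0138)/(1+r))^32] / (r − 0.0138) = €703,666.97.

€703,666.97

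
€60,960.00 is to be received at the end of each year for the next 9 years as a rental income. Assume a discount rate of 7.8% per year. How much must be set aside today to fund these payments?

This is an ordinary annuity: 9 payments of €60,960.00 at the end of each year.
Periodic rate r = 0.078 per year.
PV = PMT × [(1 − (1+r)^−n)/r] = 60,960 × [1 − (1+r)^−9] / r = €383,997.84

€383,997.84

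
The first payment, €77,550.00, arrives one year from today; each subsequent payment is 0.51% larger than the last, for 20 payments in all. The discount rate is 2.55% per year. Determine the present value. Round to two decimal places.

€1,258,017.10

Periodic rate r = 0.0255 per year.
Growing ordinary annuity: PV = PMT₁ × [1 − ((1+g)/(1+r))^n] / (r − g) = 77,550 × [1 − ((1+0.0051)/(1+r))^20] / (r − 0.0051) = €1,258,017.10.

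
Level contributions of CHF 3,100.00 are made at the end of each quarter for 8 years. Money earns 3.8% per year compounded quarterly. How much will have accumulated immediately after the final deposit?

This is an ordinary annuity: 32 deposits of CHF 3,100.00 at the end of each quarter.
Periodic rate r = 0.038/4 per quarter; n is counted in quarters.
FV = PMT × [((1+r)^n − 1)/r] = 3,100 × [(1+r)^32 − 1] / r = CHF 115,295.77

CHF 115,295.77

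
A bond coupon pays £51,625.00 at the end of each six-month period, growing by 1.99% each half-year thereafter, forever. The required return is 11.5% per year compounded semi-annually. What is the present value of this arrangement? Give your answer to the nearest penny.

Periodic rate r = 0.115/2 per half-year.
Growing perpetuity (Gordon): PV = PMT₁ / (r − g) = 51,625 / (r − 0.0199) = £1,373,005.32.

£1,373,005.32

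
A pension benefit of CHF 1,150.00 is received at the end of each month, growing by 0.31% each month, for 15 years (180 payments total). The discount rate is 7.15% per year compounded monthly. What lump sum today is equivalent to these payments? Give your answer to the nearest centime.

Periodic rate r = 0.0715/12 per month; n is counted in months.
Growing ordinary annuity: PV = PMT₁ × [1 − ((1+g)/(1+r))^n] / (r − g) = 1,150 × [1 − ((1+0.0031)/(1+r))^180] / (r − 0.0031) = CHF 161,259.81.

CHF 161,259.81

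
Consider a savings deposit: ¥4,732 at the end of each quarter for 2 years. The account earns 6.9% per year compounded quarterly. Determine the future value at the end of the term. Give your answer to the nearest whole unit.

This is an ordinary annuity: 8 deposits of ¥4,732 at the end of each quarter.
Periodic rate r = 0.069/4 per quarter; n is counted in quarters.
FV = PMT × [((1+r)^n − 1)/r] = 4,732 × [(1+r)^8 − 1] / r = ¥40,222

¥40,222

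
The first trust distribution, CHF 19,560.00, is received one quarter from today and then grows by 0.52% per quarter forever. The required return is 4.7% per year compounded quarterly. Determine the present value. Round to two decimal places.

CHF 2,986,259.54

Periodic rate r = 0.047/4 per quarter.
Growing perpetuity (Gordon): PV = PMT₁ / (r − g) = 19,560 / (r − 0.0052) = CHF 2,986,259.54.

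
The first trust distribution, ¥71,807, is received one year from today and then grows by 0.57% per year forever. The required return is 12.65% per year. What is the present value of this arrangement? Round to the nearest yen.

¥594,429

Periodic rate r = 0.1265 per year.
Growing perpetuity (Gordon): PV = PMT₁ / (r − g) = 71,807 / (r − 0.0057) = ¥594,429.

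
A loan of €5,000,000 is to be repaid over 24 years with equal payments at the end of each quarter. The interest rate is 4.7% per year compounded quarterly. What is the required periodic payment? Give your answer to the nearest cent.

€87,142.30

Level ordinary annuity; solve PV = PMT × [(1 − (1+r)^−n)/r] for PMT.
Periodic rate r = 0.047/4 per quarter; n is counted in quarters.
With n = 96: PMT = 5,000,000 / ([(1 − (1+r)^−n)/r]) = €87,142.30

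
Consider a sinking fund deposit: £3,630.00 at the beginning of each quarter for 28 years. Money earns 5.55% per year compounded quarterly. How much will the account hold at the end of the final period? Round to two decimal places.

£976,150.44

This is an annuity due: 112 deposits of £3,630.00 at the beginning of each quarter.
Periodic rate r = 0.0555/4 per quarter; n is counted in quarters.
FV = PMT × [((1+r)^n − 1)/r] × (1+r) = 3,630 × [(1+r)^112 − 1] / r × (1+r) = £976,150.44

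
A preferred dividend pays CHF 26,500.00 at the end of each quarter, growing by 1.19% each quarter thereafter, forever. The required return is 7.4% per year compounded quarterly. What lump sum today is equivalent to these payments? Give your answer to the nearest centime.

CHF 4,015,151.52

Periodic rate r = 0.074/4 per quarter.
Growing perpetuity (Gordon): PV = PMT₁ / (r − g) = 26,500 / (r − 0.0119) = CHF 4,015,151.52.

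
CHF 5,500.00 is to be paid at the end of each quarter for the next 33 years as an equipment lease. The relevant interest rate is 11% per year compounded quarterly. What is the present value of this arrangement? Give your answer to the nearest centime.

This is an ordinary annuity: 132 payments of CHF 5,500.00 at the end of each quarter.
Periodic rate r = 0.11/4 per quarter; n is counted in quarters.
PV = PMT × [(1 − (1+r)^−n)/r] = 5,500 × [1 − (1+r)^−132] / r = CHF 194,430.34

CHF 194,430.34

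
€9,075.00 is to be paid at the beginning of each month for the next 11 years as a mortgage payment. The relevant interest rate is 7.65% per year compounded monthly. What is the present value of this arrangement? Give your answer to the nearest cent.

This is an annuity due: 132 payments of €9,075.00 at the beginning of each month.
Periodic rate r = 0.0765/12 per month; n is counted in months.
PV = PMT × [(1 − (1+r)^−n)/r] × (1+r) = 9,075 × [1 − (1+r)^−132] / r × (1+r) = €813,409.40

€813,409.40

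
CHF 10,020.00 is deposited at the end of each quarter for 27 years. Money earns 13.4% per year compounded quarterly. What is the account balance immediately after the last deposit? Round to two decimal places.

This is an ordinary annuity: 108 deposits of CHF 10,020.00 at the end of each quarter.
Periodic rate r = 0.134/4 per quarter; n is counted in quarters.
FV = PMT × [((1+r)^n − 1)/r] = 10,020 × [(1+r)^108 − 1] / r = CHF 10,204,899.04

CHF 10,204,899.04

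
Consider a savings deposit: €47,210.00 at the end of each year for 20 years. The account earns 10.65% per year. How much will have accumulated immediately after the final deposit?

This is an ordinary annuity: 20 deposits of €47,210.00 at the end of each year.
Periodic rate r = 0.1065 per year.
FV = PMT × [((1+r)^n − 1)/r] = 47,210 × [(1+r)^20 − 1] / r = €2,911,869.93

€2,911,869.93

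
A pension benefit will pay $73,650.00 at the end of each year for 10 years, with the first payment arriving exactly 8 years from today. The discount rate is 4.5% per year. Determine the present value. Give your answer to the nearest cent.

$428,237.22

Ordinary annuity of 10 payments, first payment at period 8.
Periodic rate r = 0.045 per year.
The ordinary-annuity PV formula values the stream one period before the first payment (period 7); discount that back 7 periods:
PV₀ = 73,650 × [1 − (1+r)^−10] / r × (1+r)^−7 = $428,237.22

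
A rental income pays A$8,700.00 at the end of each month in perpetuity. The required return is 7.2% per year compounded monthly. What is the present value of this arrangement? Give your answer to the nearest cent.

A$1,450,000.00

Periodic rate r = 0.072/12 per month.
Level perpetuity: PV = PMT / r = 8,700 / (0.072/12) = A$1,450,000.00.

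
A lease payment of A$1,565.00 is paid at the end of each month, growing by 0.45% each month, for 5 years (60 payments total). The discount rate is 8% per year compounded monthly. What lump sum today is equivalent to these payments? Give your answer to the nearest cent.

A$87,594.67

Periodic rate r = 0.08/12 per month; n is counted in months.
Growing ordinary annuity: PV = PMT₁ × [1 − ((1+g)/(1+r))^n] / (r − g) = 1,565 × [1 − ((1+0.0045)/(1+r))^60] / (r − 0.0045) = A$87,594.67.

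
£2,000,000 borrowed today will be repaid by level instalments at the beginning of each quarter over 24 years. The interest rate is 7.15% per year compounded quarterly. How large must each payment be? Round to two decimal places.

Level annuity due; solve PV = PMT × [(1 − (1+r)^−n)/r] × (1+r) for PMT.
Periodic rate r = 0.0715/4 per quarter; n is counted in quarters.
With n = 96: PMT = 2,000,000 / ([(1 − (1+r)^−n)/r] × (1+r)) = £42,964.47

£42,964.47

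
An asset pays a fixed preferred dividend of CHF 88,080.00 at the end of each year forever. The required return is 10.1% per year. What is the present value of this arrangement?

CHF 872,079.21

Periodic rate r = 0.101 per year.
Level perpetuity: PV = PMT / r = 88,080 / (0.101) = CHF 872,079.21.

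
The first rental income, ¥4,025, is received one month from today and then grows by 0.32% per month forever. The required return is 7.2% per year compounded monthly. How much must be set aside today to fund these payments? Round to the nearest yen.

¥1,437,500

Periodic rate r = 0.072/12 per month.
Growing perpetuity (Gordon): PV = PMT₁ / (r − g) = 4,025 / (r − 0.0032) = ¥1,437,500.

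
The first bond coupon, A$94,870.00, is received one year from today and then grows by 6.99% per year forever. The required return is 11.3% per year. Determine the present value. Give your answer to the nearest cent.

A$2,201,160.09

Periodic rate r = 0.113 per year.
Growing perpetuity (Gordon): PV = PMT₁ / (r − g) = 94,870 / (r − 0.0699) = A$2,201,160.09.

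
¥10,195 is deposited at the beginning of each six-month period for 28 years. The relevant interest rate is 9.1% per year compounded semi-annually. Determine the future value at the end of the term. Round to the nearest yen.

This is an annuity due: 56 deposits of ¥10,195 at the beginning of each six-month period.
Periodic rate r = 0.091/2 per half-year; n is counted in half-years.
FV = PMT × [((1+r)^n − 1)/r] × (1+r) = 10,195 × [(1+r)^56 − 1] / r × (1+r) = ¥2,596,127

¥2,596,127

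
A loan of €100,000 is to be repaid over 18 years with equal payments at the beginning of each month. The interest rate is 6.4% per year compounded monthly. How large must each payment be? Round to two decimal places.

€776.70

Level annuity due; solve PV = PMT × [(1 − (1+r)^−n)/r] × (1+r) for PMT.
Periodic rate r = 0.064/12 per month; n is counted in months.
With n = 216: PMT = 100,000 / ([(1 − (1+r)^−n)/r] × (1+r)) = €776.70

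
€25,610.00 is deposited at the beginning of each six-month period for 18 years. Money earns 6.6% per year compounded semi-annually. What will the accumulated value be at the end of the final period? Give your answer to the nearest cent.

This is an annuity due: 36 deposits of €25,610.00 at the beginning of each six-month period.
Periodic rate r = 0.066/2 per half-year; n is counted in half-years.
FV = PMT × [((1+r)^n − 1)/r] × (1+r) = 25,610 × [(1+r)^36 − 1] / r × (1+r) = €1,778,257.09

€1,778,257.09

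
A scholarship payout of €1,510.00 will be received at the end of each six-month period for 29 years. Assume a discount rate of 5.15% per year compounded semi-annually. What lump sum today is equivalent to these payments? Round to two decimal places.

This is an ordinary annuity: 58 payments of €1,510.00 at the end of each six-month period.
Periodic rate r = 0.0515/2 per half-year; n is counted in half-years.
PV = PMT × [(1 − (1+r)^−n)/r] = 1,510 × [1 − (1+r)^−58] / r = €45,219.58

€45,219.58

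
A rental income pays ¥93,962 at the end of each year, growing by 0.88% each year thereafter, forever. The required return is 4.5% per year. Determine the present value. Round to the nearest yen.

¥2,595,635

Periodic rate r = 0.045 per year.
Growing perpetuity (Gordon): PV = PMT₁ / (r − g) = 93,962 / (r − 0.0088) = ¥2,595,635.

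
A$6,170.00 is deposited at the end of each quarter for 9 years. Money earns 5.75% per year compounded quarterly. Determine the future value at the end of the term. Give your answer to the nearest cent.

This is an ordinary annuity: 36 deposits of A$6,170.00 at the end of each quarter.
Periodic rate r = 0.0575/4 per quarter; n is counted in quarters.
FV = PMT × [((1+r)^n − 1)/r] = 6,170 × [(1+r)^36 − 1] / r = A$288,287.14

A$288,287.14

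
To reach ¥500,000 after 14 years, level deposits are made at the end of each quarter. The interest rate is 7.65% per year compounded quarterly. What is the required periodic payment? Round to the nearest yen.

Level ordinary annuity; solve FV = PMT × [((1+r)^n − 1)/r] for PMT.
Periodic rate r = 0.0765/4 per quarter; n is counted in quarters.
With n = 56: PMT = 500,000 / ([((1+r)^n − 1)/r]) = ¥5,062

¥5,062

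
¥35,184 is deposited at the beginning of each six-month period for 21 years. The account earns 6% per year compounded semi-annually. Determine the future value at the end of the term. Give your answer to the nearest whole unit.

This is an annuity due: 42 deposits of ¥35,184 at the beginning of each six-month period.
Periodic rate r = 0.06/2 per half-year; n is counted in half-years.
FV = PMT × [((1+r)^n − 1)/r] × (1+r) = 35,184 × [(1+r)^42 − 1] / r × (1+r) = ¥2,972,481

¥2,972,481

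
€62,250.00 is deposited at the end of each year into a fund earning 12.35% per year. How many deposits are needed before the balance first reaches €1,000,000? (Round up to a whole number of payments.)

Periodic rate r = 0.1235 per year.
Ordinary annuity FV: 1,000,000 = 62,250 × [((1+r)^n − 1)/r].
(1+r)^n = 1 + 1,000,000 × r / 62,250, so n = ln(1 + 1,000,000·r/62,250) / ln(1+r) = 9.39.
Round up to a whole number of payments: n = 10.

10 payments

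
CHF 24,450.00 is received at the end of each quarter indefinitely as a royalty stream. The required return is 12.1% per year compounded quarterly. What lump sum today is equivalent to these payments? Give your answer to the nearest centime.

CHF 808,264.46

Periodic rate r = 0.121/4 per quarter.
Level perpetuity: PV = PMT / r = 24,450 / (0.121/4) = CHF 808,264.46.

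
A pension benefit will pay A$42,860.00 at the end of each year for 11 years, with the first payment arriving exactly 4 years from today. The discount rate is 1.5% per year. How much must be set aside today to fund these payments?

A$412,792.42

Ordinary annuity of 11 payments, first payment at period 4.
Periodic rate r = 0.015 per year.
The ordinary-annuity PV formula values the stream one period before the first payment (period 3); discount that back 3 periods:
PV₀ = 42,860 × [1 − (1+r)^−11] / r × (1+r)^−3 = A$412,792.42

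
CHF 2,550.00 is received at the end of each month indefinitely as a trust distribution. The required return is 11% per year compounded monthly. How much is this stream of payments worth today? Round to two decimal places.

CHF 278,181.82

Periodic rate r = 0.11/12 per month.
Level perpetuity: PV = PMT / r = 2,550 / (0.11/12) = CHF 278,181.82.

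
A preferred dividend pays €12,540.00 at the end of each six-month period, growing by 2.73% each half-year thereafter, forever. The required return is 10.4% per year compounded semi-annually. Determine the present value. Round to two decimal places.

€507,692.31

Periodic rate r = 0.104/2 per half-year.
Growing perpetuity (Gordon): PV = PMT₁ / (r − g) = 12,540 / (r − 0.0273) = €507,692.31.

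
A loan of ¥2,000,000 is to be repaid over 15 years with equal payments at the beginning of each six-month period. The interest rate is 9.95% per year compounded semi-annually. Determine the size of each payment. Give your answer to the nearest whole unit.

Level annuity due; solve PV = PMT × [(1 − (1+r)^−n)/r] × (1+r) for PMT.
Periodic rate r = 0.0995/2 per half-year; n is counted in half-years.
With n = 30: PMT = 2,000,000 / ([(1 − (1+r)^−n)/r] × (1+r)) = ¥123,584

¥123,584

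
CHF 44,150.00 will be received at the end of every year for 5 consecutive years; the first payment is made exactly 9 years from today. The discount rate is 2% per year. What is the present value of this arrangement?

CHF 177,610.70

Ordinary annuity of 5 payments, first payment at period 9.
Periodic rate r = 0.02 per year.
The ordinary-annuity PV formula values the stream one period before the first payment (period 8); discount that back 8 periods:
PV₀ = 44,150 × [1 − (1+r)^−5] / r × (1+r)^−8 = CHF 177,610.70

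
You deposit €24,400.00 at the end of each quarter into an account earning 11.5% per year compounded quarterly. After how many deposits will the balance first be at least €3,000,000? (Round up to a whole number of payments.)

54 payments

Periodic rate r = 0.115/4 per quarter; n is counted in quarters.
Ordinary annuity FV: 3,000,000 = 24,400 × [((1+r)^n − 1)/r].
(1+r)^n = 1 + 3,000,000 × r / 24,400, so n = ln(1 + 3,000,000·r/24,400) / ln(1+r) = 53.34.
Round up to a whole number of payments: n = 54.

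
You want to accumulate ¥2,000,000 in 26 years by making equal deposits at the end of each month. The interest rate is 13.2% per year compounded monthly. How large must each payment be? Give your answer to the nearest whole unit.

¥749

Level ordinary annuity; solve FV = PMT × [((1+r)^n − 1)/r] for PMT.
Periodic rate r = 0.132/12 per month; n is counted in months.
With n = 312: PMT = 2,000,000 / ([((1+r)^n − 1)/r]) = ¥749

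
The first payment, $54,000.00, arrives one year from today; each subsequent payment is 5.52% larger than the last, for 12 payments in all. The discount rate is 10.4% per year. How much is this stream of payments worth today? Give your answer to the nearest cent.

Periodic rate r = 0.104 per year.
Growing ordinary annuity: PV = PMT₁ × [1 − ((1+g)/(1+r))^n] / (r − g) = 54,000 × [1 − ((1+0.0552)/(1+r))^12] / (r − 0.0552) = $463,333.07.

$463,333.07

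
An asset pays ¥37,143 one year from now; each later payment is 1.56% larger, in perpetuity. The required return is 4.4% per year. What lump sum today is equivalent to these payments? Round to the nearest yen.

Periodic rate r = 0.044 per year.
Growing perpetuity (Gordon): PV = PMT₁ / (r − g) = 37,143 / (r − 0.0156) = ¥1,307,852.

¥1,307,852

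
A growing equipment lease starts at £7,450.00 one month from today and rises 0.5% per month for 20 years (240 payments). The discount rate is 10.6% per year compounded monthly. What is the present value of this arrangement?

Periodic rate r = 0.106/12 per month; n is counted in months.
Growing ordinary annuity: PV = PMT₁ × [1 − ((1+g)/(1+r))^n] / (r − g) = 7,450 × [1 − ((1+0.005)/(1+r))^240] / (r − 0.005) = £1,164,055.90.

£1,164,055.90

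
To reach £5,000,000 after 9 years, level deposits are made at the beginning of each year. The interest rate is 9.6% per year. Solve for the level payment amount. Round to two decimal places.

£341,648.42

Level annuity due; solve FV = PMT × [((1+r)^n − 1)/r] × (1+r) for PMT.
Periodic rate r = 0.096 per year.
With n = 9: PMT = 5,000,000 / ([((1+r)^n − 1)/r] × (1+r)) = £341,648.42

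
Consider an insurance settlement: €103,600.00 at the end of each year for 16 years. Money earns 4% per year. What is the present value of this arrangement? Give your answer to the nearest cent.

€1,207,177.82

This is an ordinary annuity: 16 payments of €103,600.00 at the end of each year.
Periodic rate r = 0.04 per year.
PV = PMT × [(1 − (1+r)^−n)/r] = 103,600 × [1 − (1+r)^−16] / r = €1,207,177.82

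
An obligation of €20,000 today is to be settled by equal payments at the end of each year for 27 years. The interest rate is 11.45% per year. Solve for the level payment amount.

Level ordinary annuity; solve PV = PMT × [(1 − (1+r)^−n)/r] for PMT.
Periodic rate r = 0.1145 per year.
With n = 27: PMT = 20,000 / ([(1 − (1+r)^−n)/r]) = €2,419.59

€2,419.59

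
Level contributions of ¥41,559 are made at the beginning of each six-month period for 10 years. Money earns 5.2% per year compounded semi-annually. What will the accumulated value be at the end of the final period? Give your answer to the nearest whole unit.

¥1,100,244

This is an annuity due: 20 deposits of ¥41,559 at the beginning of each six-month period.
Periodic rate r = 0.052/2 per half-year; n is counted in half-years.
FV = PMT × [((1+r)^n − 1)/r] × (1+r) = 41,559 × [(1+r)^20 − 1] / r × (1+r) = ¥1,100,244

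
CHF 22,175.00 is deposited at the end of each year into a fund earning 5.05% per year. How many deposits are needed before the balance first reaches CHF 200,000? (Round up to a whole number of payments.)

Periodic rate r = 0.0505 per year.
Ordinary annuity FV: 200,000 = 22,175 × [((1+r)^n − 1)/r].
(1+r)^n = 1 + 200,000 × r / 22,175, so n = ln(1 + 200,000·r/22,175) / ln(1+r) = 7.62.
Round up to a whole number of payments: n = 8.

8 payments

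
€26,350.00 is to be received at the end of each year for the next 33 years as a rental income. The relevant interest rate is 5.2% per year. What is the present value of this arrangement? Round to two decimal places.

This is an ordinary annuity: 33 payments of €26,350.00 at the end of each year.
Periodic rate r = 0.052 per year.
PV = PMT × [(1 − (1+r)^−n)/r] = 26,350 × [1 − (1+r)^−33] / r = €411,613.83

€411,613.83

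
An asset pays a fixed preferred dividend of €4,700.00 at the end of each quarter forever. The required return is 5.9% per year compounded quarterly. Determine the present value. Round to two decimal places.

€318,644.07

Periodic rate r = 0.059/4 per quarter.
Level perpetuity: PV = PMT / r = 4,700 / (0.059/4) = €318,644.07.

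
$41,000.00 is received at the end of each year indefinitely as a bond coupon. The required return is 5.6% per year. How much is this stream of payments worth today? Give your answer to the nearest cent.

Periodic rate r = 0.056 per year.
Level perpetuity: PV = PMT / r = 41,000 / (0.056) = $732,142.86.

$732,142.86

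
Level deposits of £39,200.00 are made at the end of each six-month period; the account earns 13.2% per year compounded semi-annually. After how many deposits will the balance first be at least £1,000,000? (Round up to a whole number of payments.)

16 payments

Periodic rate r = 0.132/2 per half-year; n is counted in half-years.
Ordinary annuity FV: 1,000,000 = 39,200 × [((1+r)^n − 1)/r].
(1+r)^n = 1 + 1,000,000 × r / 39,200, so n = ln(1 + 1,000,000·r/39,200) / ln(1+r) = 15.45.
Round up to a whole number of payments: n = 16.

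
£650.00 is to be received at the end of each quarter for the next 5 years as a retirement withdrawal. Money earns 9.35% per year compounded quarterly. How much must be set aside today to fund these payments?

£10,290.25

This is an ordinary annuity: 20 payments of £650.00 at the end of each quarter.
Periodic rate r = 0.0935/4 per quarter; n is counted in quarters.
PV = PMT × [(1 − (1+r)^−n)/r] = 650 × [1 − (1+r)^−20] / r = £10,290.25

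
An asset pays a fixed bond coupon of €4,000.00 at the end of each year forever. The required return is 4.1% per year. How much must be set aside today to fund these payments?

€97,560.98

Periodic rate r = 0.041 per year.
Level perpetuity: PV = PMT / r = 4,000 / (0.041) = €97,560.98.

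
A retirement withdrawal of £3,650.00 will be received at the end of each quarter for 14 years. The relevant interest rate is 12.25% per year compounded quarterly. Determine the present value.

£97,175.75

This is an ordinary annuity: 56 payments of £3,650.00 at the end of each quarter.
Periodic rate r = 0.1225/4 per quarter; n is counted in quarters.
PV = PMT × [(1 − (1+r)^−n)/r] = 3,650 × [1 − (1+r)^−56] / r = £97,175.75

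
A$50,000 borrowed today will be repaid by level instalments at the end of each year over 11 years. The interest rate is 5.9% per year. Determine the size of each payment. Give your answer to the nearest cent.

Level ordinary annuity; solve PV = PMT × [(1 − (1+r)^−n)/r] for PMT.
Periodic rate r = 0.059 per year.
With n = 11: PMT = 50,000 / ([(1 − (1+r)^−n)/r]) = A$6,307.26

A$6,307.26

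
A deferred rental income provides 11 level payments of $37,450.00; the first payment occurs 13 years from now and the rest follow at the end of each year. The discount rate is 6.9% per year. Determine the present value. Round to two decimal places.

$126,727.22

Ordinary annuity of 11 payments, first payment at period 13.
Periodic rate r = 0.069 per year.
The ordinary-annuity PV formula values the stream one period before the first payment (period 12); discount that back 12 periods:
PV₀ = 37,450 × [1 − (1+r)^−11] / r × (1+r)^−12 = $126,727.22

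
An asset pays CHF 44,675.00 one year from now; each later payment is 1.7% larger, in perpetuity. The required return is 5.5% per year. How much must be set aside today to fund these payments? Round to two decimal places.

CHF 1,175,657.89

Periodic rate r = 0.055 per year.
Growing perpetuity (Gordon): PV = PMT₁ / (r − g) = 44,675 / (r − 0.017) = CHF 1,175,657.89.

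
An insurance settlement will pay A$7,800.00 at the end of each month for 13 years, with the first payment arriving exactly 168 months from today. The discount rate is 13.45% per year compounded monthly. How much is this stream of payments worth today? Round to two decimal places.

A$89,172.95

Ordinary annuity of 156 payments, first payment at period 168.
Periodic rate r = 0.1345/12 per month; n is counted in months.
The ordinary-annuity PV formula values the stream one period before the first payment (period 167); discount that back 167 periods:
PV₀ = 7,800 × [1 − (1+r)^−156] / r × (1+r)^−167 = A$89,172.95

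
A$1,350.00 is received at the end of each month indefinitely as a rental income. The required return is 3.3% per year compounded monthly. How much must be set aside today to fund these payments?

Periodic rate r = 0.033/12 per month.
Level perpetuity: PV = PMT / r = 1,350 / (0.033/12) = A$490,909.09.

A$490,909.09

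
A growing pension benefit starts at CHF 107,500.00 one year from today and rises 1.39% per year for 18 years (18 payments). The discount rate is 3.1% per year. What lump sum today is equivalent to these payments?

Periodic rate r = 0.031 per year.
Growing ordinary annuity: PV = PMT₁ × [1 − ((1+g)/(1+r))^n] / (r − g) = 107,500 × [1 − ((1+0.0139)/(1+r))^18] / (r − 0.0139) = CHF 1,634,240.26.

CHF 1,634,240.26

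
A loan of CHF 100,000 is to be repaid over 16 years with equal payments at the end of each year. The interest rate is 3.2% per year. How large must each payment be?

CHF 8,083.30

Level ordinary annuity; solve PV = PMT × [(1 − (1+r)^−n)/r] for PMT.
Periodic rate r = 0.032 per year.
With n = 16: PMT = 100,000 / ([(1 − (1+r)^−n)/r]) = CHF 8,083.30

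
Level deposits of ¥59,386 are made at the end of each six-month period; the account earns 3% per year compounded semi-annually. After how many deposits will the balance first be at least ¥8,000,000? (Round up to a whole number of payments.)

Periodic rate r = 0.03/2 per half-year; n is counted in half-years.
Ordinary annuity FV: 8,000,000 = 59,386 × [((1+r)^n − 1)/r].
(1+r)^n = 1 + 8,000,000 × r / 59,386, so n = ln(1 + 8,000,000·r/59,386) / ln(1+r) = 74.25.
Round up to a whole number of payments: n = 75.

75 payments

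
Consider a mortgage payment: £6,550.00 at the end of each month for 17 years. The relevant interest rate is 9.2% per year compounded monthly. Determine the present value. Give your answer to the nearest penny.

£674,465.43

This is an ordinary annuity: 204 payments of £6,550.00 at the end of each month.
Periodic rate r = 0.092/12 per month; n is counted in months.
PV = PMT × [(1 − (1+r)^−n)/r] = 6,550 × [1 − (1+r)^−204] / r = £674,465.43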